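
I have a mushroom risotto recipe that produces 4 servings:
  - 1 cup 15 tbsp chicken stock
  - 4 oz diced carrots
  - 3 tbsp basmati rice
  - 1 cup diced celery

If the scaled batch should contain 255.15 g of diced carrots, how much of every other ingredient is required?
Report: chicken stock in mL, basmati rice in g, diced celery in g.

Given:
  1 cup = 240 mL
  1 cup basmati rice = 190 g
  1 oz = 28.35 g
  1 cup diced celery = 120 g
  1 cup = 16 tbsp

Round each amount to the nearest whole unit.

The original recipe has 113.4 g of diced carrots, so the scaling factor is 255.15 ÷ 113.4 = 9/4 = 2.25.
chicken stock: (1 cup + 15 tbsp = 1.9375 cup) × 9/4 × 240 mL/cup ≈ 1046 mL
basmati rice: 3 tbsp × 9/4 ÷ 16 tbsp/cup × 190 g/cup ≈ 80 g
diced celery: 1 cup × 9/4 × 120 g/cup = 270 g

chicken stock: 1046 mL; basmati rice: 80 g; diced celery: 270 g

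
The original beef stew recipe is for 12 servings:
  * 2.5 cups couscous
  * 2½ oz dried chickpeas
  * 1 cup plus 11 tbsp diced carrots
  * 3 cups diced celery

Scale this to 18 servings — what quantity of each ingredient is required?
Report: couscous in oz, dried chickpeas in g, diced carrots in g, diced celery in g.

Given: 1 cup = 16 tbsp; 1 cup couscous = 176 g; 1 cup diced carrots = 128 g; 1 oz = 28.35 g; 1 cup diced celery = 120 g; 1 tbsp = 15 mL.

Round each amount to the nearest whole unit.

couscous: 23 oz; dried chickpeas: 106 g; diced carrots: 324 g; diced celery: 540 g

Scaling factor: 18/12 = 3/2 = 1.5.
couscous: 2.5 cup × 3/2 × 176 g/cup ÷ 28.35 g/oz ≈ 23 oz
dried chickpeas: 2.5 oz × 3/2 × 28.35 g/oz ≈ 106 g
diced carrots: (1 cup + 11 tbsp = 1.6875 cup) × 3/2 × 128 g/cup = 324 g
diced celery: 3 cup × 3/2 × 120 g/cup = 540 g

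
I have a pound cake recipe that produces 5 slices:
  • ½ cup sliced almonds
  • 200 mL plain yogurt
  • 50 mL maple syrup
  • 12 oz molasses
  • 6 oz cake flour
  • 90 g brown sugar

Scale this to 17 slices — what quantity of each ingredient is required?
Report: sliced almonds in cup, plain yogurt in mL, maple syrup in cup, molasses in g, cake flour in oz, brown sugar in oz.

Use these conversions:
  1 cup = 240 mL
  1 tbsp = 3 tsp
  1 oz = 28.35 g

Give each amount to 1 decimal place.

Scaling factor: 17/5 = 3.4.
sliced almonds: 0.5 cup × 17/5 = 1.7 cup
plain yogurt: 200 mL × 17/5 = 680.0 mL
maple syrup: 50 mL × 17/5 ÷ 240 mL/cup ≈ 0.7 cup
molasses: 12 oz × 17/5 × 28.35 g/oz ≈ 1156.7 g
cake flour: 6 oz × 17/5 = 20.4 oz
brown sugar: 90 g × 17/5 ÷ 28.35 g/oz ≈ 10.8 oz

sliced almonds: 1.7 cup; plain yogurt: 680.0 mL; maple syrup: 0.7 cup; molasses: 1156.7 g; cake flour: 20.4 oz; brown sugar: 10.8 oz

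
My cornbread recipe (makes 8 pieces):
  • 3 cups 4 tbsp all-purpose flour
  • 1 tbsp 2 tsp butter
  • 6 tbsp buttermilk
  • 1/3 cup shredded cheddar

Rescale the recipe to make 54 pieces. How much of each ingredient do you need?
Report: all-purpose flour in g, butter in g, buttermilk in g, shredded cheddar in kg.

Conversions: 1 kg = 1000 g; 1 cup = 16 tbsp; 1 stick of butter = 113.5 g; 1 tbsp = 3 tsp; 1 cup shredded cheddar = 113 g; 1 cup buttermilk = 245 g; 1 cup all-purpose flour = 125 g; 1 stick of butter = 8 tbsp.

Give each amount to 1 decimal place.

Scaling factor: 54/8 = 27/4 = 6.75.
all-purpose flour: (3 cup + 4 tbsp = 3.25 cup) × 27/4 × 125 g/cup ≈ 2742.2 g
butter: (1 tbsp + 2 tsp = 5/3 tbsp) × 27/4 ÷ 8 tbsp/stick × 113.5 g/stick ≈ 159.6 g
buttermilk: 6 tbsp × 27/4 ÷ 16 tbsp/cup × 245 g/cup ≈ 620.2 g
shredded cheddar: 1/3 cup × 27/4 × 113 g/cup ÷ 1000 g/kg ≈ 0.3 kg

all-purpose flour: 2742.2 g; butter: 159.6 g; buttermilk: 620.2 g; shredded cheddar: 0.3 kg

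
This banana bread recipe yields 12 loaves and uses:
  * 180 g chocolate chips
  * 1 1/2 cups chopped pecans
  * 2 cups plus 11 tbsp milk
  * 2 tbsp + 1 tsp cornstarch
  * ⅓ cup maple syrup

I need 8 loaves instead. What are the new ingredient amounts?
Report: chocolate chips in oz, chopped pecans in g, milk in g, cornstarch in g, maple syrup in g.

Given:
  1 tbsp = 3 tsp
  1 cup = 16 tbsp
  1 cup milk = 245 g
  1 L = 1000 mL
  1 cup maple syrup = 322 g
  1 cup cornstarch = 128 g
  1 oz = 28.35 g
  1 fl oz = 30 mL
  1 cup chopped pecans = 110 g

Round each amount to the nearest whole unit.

chocolate chips: 4 oz; chopped pecans: 110 g; milk: 439 g; cornstarch: 12 g; maple syrup: 72 g

Scaling factor: 8/12 = 2/3.
chocolate chips: 180 g × 2/3 ÷ 28.35 g/oz ≈ 4 oz
chopped pecans: 1.5 cup × 2/3 × 110 g/cup = 110 g
milk: (2 cup + 11 tbsp = 2.6875 cup) × 2/3 × 245 g/cup ≈ 439 g
cornstarch: (2 tbsp + 1 tsp = 7/3 tbsp) × 2/3 ÷ 16 tbsp/cup × 128 g/cup ≈ 12 g
maple syrup: 1/3 cup × 2/3 × 322 g/cup ≈ 72 g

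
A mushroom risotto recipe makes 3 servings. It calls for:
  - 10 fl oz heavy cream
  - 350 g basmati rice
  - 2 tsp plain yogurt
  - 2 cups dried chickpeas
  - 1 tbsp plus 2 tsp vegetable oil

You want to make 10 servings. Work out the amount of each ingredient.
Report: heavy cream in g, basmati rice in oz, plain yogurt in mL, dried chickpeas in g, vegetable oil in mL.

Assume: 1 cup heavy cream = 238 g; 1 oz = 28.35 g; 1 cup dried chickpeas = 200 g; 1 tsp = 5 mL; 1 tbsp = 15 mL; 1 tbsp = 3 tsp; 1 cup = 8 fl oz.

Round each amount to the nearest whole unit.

Scaling factor: 10/3.
heavy cream: 10 fl oz × 10/3 ÷ 8 fl oz/cup × 238 g/cup ≈ 992 g
basmati rice: 350 g × 10/3 ÷ 28.35 g/oz ≈ 41 oz
plain yogurt: 2 tsp × 10/3 × 5 mL/tsp ≈ 33 mL
dried chickpeas: 2 cup × 10/3 × 200 g/cup ≈ 1333 g
vegetable oil: (1 tbsp + 2 tsp = 5/3 tbsp) × 10/3 × 15 mL/tbsp ≈ 83 mL

heavy cream: 992 g; basmati rice: 41 oz; plain yogurt: 33 mL; dried chickpeas: 1333 g; vegetable oil: 83 mL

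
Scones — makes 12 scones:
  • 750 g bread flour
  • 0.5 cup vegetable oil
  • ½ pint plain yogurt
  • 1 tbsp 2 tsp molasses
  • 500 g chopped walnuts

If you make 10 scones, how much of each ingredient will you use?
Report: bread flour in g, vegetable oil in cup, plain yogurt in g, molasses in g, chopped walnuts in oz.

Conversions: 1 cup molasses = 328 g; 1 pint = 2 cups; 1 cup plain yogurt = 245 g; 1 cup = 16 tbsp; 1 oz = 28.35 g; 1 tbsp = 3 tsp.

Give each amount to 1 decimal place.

Scaling factor: 10/12 = 5/6.
bread flour: 750 g × 5/6 = 625.0 g
vegetable oil: 0.5 cup × 5/6 ≈ 0.4 cup
plain yogurt: 0.5 pint × 5/6 × 2 cup/pint × 245 g/cup ≈ 204.2 g
molasses: (1 tbsp + 2 tsp = 5/3 tbsp) × 5/6 ÷ 16 tbsp/cup × 328 g/cup ≈ 28.5 g
chopped walnuts: 500 g × 5/6 ÷ 28.35 g/oz ≈ 14.7 oz

bread flour: 625.0 g; vegetable oil: 0.4 cup; plain yogurt: 204.2 g; molasses: 28.5 g; chopped walnuts: 14.7 oz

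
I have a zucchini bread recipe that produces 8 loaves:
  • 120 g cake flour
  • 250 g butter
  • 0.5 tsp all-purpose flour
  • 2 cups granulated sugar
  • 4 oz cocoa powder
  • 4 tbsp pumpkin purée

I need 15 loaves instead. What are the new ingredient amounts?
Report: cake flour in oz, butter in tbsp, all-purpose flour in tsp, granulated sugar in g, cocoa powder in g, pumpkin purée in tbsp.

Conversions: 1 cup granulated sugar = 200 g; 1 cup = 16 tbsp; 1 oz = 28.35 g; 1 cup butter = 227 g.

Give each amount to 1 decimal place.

cake flour: 7.9 oz; butter: 33.0 tbsp; all-purpose flour: 0.9 tsp; granulated sugar: 750.0 g; cocoa powder: 212.6 g; pumpkin purée: 7.5 tbsp

Scaling factor: 15/8 = 1.875.
cake flour: 120 g × 15/8 ÷ 28.35 g/oz ≈ 7.9 oz
butter: 250 g × 15/8 ÷ 227 g/cup × 16 tbsp/cup ≈ 33.0 tbsp
all-purpose flour: 0.5 tsp × 15/8 ≈ 0.9 tsp
granulated sugar: 2 cup × 15/8 × 200 g/cup = 750.0 g
cocoa powder: 4 oz × 15/8 × 28.35 g/oz ≈ 212.6 g
pumpkin purée: 4 tbsp × 15/8 = 7.5 tbsp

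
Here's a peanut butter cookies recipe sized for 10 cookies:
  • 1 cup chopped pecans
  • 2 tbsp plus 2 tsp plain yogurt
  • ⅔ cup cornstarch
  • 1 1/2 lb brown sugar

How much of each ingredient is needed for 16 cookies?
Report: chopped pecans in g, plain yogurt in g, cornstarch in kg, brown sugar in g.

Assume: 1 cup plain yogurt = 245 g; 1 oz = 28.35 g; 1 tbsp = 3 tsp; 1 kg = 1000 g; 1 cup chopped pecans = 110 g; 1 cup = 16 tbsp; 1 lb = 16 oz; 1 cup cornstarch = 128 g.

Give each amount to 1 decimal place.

Scaling factor: 16/10 = 8/5 = 1.6.
chopped pecans: 1 cup × 8/5 × 110 g/cup = 176.0 g
plain yogurt: (2 tbsp + 2 tsp = 8/3 tbsp) × 8/5 ÷ 16 tbsp/cup × 245 g/cup ≈ 65.3 g
cornstarch: 2/3 cup × 8/5 × 128 g/cup ÷ 1000 g/kg ≈ 0.1 kg
brown sugar: 1.5 lb × 8/5 × 16 oz/lb × 28.35 g/oz ≈ 1088.6 g

chopped pecans: 176.0 g; plain yogurt: 65.3 g; cornstarch: 0.1 kg; brown sugar: 1088.6 g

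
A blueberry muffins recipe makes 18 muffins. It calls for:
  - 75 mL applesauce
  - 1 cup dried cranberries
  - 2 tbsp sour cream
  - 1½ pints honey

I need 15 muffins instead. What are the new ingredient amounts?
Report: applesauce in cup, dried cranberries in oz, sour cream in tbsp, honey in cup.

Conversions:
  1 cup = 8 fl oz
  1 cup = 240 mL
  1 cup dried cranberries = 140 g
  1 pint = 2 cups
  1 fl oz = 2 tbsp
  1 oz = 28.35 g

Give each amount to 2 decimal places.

applesauce: 0.26 cup; dried cranberries: 4.12 oz; sour cream: 1.67 tbsp; honey: 2.50 cup

Scaling factor: 15/18 = 5/6.
applesauce: 75 mL × 5/6 ÷ 240 mL/cup ≈ 0.26 cup
dried cranberries: 1 cup × 5/6 × 140 g/cup ÷ 28.35 g/oz ≈ 4.12 oz
sour cream: 2 tbsp × 5/6 ≈ 1.67 tbsp
honey: 1.5 pint × 5/6 × 2 cup/pint = 2.50 cup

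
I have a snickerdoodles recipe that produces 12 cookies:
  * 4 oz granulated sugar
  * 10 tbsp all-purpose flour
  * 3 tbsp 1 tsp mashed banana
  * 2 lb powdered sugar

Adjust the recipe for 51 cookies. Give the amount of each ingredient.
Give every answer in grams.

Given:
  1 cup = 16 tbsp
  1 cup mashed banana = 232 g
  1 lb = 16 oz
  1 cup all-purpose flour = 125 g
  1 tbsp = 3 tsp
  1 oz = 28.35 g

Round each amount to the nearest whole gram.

Scaling factor: 51/12 = 17/4 = 4.25.
granulated sugar: 4 oz × 17/4 × 28.35 g/oz ≈ 482 g
all-purpose flour: 10 tbsp × 17/4 ÷ 16 tbsp/cup × 125 g/cup ≈ 332 g
mashed banana: (3 tbsp + 1 tsp = 10/3 tbsp) × 17/4 ÷ 16 tbsp/cup × 232 g/cup ≈ 205 g
powdered sugar: 2 lb × 17/4 × 16 oz/lb × 28.35 g/oz ≈ 3856 g

granulated sugar: 482 g; all-purpose flour: 332 g; mashed banana: 205 g; powdered sugar: 3856 g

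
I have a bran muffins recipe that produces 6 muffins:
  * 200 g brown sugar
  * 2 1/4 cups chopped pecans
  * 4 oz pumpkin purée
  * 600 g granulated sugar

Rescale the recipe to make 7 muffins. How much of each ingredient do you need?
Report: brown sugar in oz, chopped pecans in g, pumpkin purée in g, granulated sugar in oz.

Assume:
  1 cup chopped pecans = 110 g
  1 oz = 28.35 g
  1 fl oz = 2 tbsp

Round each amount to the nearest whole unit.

brown sugar: 8 oz; chopped pecans: 289 g; pumpkin purée: 132 g; granulated sugar: 25 oz

Scaling factor: 7/6.
brown sugar: 200 g × 7/6 ÷ 28.35 g/oz ≈ 8 oz
chopped pecans: 2.25 cup × 7/6 × 110 g/cup ≈ 289 g
pumpkin purée: 4 oz × 7/6 × 28.35 g/oz ≈ 132 g
granulated sugar: 600 g × 7/6 ÷ 28.35 g/oz ≈ 25 oz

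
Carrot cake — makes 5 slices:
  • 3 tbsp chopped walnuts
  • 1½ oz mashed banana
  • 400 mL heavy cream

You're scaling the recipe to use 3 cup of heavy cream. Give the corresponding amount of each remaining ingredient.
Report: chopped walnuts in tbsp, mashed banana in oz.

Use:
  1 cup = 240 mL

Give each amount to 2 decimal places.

The original recipe has 5/3 cup of heavy cream, so the scaling factor is 3 ÷ 5/3 = 9/5 = 1.8.
chopped walnuts: 3 tbsp × 9/5 = 5.40 tbsp
mashed banana: 1.5 oz × 9/5 = 2.70 oz

chopped walnuts: 5.40 tbsp; mashed banana: 2.70 oz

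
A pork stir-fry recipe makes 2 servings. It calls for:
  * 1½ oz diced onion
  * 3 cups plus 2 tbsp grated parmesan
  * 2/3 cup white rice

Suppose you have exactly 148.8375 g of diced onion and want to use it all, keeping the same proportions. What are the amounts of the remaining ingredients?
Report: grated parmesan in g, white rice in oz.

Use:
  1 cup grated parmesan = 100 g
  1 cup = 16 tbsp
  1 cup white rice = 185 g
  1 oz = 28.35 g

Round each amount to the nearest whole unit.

grated parmesan: 1094 g; white rice: 15 oz

The original recipe has 42.525 g of diced onion, so the scaling factor is 148.8375 ÷ 42.525 = 7/2 = 3.5.
grated parmesan: (3 cup + 2 tbsp = 3.125 cup) × 7/2 × 100 g/cup ≈ 1094 g
white rice: 2/3 cup × 7/2 × 185 g/cup ÷ 28.35 g/oz ≈ 15 oz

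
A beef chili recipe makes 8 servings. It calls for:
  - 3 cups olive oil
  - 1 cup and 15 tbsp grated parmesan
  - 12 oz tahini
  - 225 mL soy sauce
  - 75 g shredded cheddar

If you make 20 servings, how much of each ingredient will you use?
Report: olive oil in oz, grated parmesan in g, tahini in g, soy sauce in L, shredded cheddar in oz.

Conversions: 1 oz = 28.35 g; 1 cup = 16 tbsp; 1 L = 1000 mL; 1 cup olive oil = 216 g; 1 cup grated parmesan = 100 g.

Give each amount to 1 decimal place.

Scaling factor: 20/8 = 5/2 = 2.5.
olive oil: 3 cup × 5/2 × 216 g/cup ÷ 28.35 g/oz ≈ 57.1 oz
grated parmesan: (1 cup + 15 tbsp = 1.9375 cup) × 5/2 × 100 g/cup ≈ 484.4 g
tahini: 12 oz × 5/2 × 28.35 g/oz = 850.5 g
soy sauce: 225 mL × 5/2 ÷ 1000 mL/L ≈ 0.6 L
shredded cheddar: 75 g × 5/2 ÷ 28.35 g/oz ≈ 6.6 oz

olive oil: 57.1 oz; grated parmesan: 484.4 g; tahini: 850.5 g; soy sauce: 0.6 L; shredded cheddar: 6.6 oz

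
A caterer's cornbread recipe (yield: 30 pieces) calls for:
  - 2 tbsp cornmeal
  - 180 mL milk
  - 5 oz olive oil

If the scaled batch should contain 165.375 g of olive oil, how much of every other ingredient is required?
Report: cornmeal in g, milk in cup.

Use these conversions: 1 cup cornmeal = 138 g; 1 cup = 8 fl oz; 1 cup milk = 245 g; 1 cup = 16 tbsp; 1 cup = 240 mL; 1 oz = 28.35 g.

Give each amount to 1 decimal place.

cornmeal: 20.1 g; milk: 0.9 cup

The original recipe has 141.75 g of olive oil, so the scaling factor is 165.375 ÷ 141.75 = 7/6.
cornmeal: 2 tbsp × 7/6 ÷ 16 tbsp/cup × 138 g/cup ≈ 20.1 g
milk: 180 mL × 7/6 ÷ 240 mL/cup ≈ 0.9 cup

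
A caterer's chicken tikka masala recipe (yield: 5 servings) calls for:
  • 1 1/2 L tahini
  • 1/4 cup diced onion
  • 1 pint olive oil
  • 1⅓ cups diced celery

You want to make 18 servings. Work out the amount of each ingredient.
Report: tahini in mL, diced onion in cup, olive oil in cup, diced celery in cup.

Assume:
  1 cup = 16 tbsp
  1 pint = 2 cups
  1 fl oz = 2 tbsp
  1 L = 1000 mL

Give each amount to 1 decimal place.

Scaling factor: 18/5 = 3.6.
tahini: 1.5 L × 18/5 × 1000 mL/L = 5400.0 mL
diced onion: 0.25 cup × 18/5 = 0.9 cup
olive oil: 1 pint × 18/5 × 2 cup/pint = 7.2 cup
diced celery: 4/3 cup × 18/5 = 4.8 cup

tahini: 5400.0 mL; diced onion: 0.9 cup; olive oil: 7.2 cup; diced celery: 4.8 cup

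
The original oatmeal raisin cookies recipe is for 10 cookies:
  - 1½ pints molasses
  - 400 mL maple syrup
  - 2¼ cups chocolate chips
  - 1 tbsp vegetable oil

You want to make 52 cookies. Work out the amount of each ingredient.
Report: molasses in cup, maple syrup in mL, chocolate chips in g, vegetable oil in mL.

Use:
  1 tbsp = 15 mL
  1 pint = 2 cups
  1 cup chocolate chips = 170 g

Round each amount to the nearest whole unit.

Scaling factor: 52/10 = 26/5 = 5.2.
molasses: 1.5 pint × 26/5 × 2 cup/pint ≈ 16 cup
maple syrup: 400 mL × 26/5 = 2080 mL
chocolate chips: 2.25 cup × 26/5 × 170 g/cup = 1989 g
vegetable oil: 1 tbsp × 26/5 × 15 mL/tbsp = 78 mL

molasses: 16 cup; maple syrup: 2080 mL; chocolate chips: 1989 g; vegetable oil: 78 mL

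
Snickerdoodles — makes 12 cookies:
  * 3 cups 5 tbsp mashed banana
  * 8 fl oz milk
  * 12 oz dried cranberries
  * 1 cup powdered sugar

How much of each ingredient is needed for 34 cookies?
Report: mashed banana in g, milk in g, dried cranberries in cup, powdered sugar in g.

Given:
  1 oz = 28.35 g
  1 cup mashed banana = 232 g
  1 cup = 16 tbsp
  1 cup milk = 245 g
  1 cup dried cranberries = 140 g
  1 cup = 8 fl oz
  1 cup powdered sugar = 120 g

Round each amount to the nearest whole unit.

Scaling factor: 34/12 = 17/6.
mashed banana: (3 cup + 5 tbsp = 3.3125 cup) × 17/6 × 232 g/cup ≈ 2177 g
milk: 8 fl oz × 17/6 ÷ 8 fl oz/cup × 245 g/cup ≈ 694 g
dried cranberries: 12 oz × 17/6 × 28.35 g/oz ÷ 140 g/cup ≈ 7 cup
powdered sugar: 1 cup × 17/6 × 120 g/cup = 340 g

mashed banana: 2177 g; milk: 694 g; dried cranberries: 7 cup; powdered sugar: 340 g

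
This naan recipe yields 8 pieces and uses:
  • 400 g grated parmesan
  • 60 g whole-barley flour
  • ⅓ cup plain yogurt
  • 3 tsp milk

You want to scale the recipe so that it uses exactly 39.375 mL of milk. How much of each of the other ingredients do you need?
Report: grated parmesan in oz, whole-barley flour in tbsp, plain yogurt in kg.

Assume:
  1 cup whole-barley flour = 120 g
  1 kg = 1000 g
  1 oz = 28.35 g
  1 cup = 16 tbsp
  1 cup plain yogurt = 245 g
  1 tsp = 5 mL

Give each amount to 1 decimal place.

grated parmesan: 37.0 oz; whole-barley flour: 21.0 tbsp; plain yogurt: 0.2 kg

The original recipe has 15 mL of milk, so the scaling factor is 39.375 ÷ 15 = 21/8 = 2.625.
grated parmesan: 400 g × 21/8 ÷ 28.35 g/oz ≈ 37.0 oz
whole-barley flour: 60 g × 21/8 ÷ 120 g/cup × 16 tbsp/cup = 21.0 tbsp
plain yogurt: 1/3 cup × 21/8 × 245 g/cup ÷ 1000 g/kg ≈ 0.2 kg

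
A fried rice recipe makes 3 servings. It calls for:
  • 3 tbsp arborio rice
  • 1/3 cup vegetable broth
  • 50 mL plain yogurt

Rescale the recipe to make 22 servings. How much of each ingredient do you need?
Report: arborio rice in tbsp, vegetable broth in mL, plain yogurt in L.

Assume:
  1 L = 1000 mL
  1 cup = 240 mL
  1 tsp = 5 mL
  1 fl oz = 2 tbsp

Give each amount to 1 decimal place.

arborio rice: 22.0 tbsp; vegetable broth: 586.7 mL; plain yogurt: 0.4 L

Scaling factor: 22/3.
arborio rice: 3 tbsp × 22/3 = 22.0 tbsp
vegetable broth: 1/3 cup × 22/3 × 240 mL/cup ≈ 586.7 mL
plain yogurt: 50 mL × 22/3 ÷ 1000 mL/L ≈ 0.4 L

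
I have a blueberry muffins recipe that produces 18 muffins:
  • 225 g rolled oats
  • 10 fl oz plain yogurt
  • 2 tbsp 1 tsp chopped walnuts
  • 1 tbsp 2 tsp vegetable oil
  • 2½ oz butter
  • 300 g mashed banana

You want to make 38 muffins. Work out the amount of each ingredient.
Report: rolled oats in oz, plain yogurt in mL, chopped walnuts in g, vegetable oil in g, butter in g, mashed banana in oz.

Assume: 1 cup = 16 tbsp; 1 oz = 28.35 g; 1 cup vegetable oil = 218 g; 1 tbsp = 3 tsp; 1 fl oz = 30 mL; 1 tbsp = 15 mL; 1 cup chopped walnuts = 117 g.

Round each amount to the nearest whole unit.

Scaling factor: 38/18 = 19/9.
rolled oats: 225 g × 19/9 ÷ 28.35 g/oz ≈ 17 oz
plain yogurt: 10 fl oz × 19/9 × 30 mL/fl oz ≈ 633 mL
chopped walnuts: (2 tbsp + 1 tsp = 7/3 tbsp) × 19/9 ÷ 16 tbsp/cup × 117 g/cup ≈ 36 g
vegetable oil: (1 tbsp + 2 tsp = 5/3 tbsp) × 19/9 ÷ 16 tbsp/cup × 218 g/cup ≈ 48 g
butter: 2.5 oz × 19/9 × 28.35 g/oz ≈ 150 g
mashed banana: 300 g × 19/9 ÷ 28.35 g/oz ≈ 22 oz

rolled oats: 17 oz; plain yogurt: 633 mL; chopped walnuts: 36 g; vegetable oil: 48 g; butter: 150 g; mashed banana: 22 oz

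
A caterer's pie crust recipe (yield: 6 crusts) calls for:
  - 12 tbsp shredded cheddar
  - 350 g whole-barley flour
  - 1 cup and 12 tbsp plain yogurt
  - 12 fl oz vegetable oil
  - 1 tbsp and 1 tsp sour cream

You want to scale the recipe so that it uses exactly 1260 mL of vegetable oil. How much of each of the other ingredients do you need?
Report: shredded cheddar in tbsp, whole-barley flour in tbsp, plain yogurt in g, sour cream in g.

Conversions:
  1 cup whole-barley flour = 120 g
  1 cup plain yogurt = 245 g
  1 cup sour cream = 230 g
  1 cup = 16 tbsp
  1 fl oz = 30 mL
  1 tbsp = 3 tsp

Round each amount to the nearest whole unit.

shredded cheddar: 42 tbsp; whole-barley flour: 163 tbsp; plain yogurt: 1501 g; sour cream: 67 g

The original recipe has 360 mL of vegetable oil, so the scaling factor is 1260 ÷ 360 = 7/2 = 3.5.
shredded cheddar: 12 tbsp × 7/2 = 42 tbsp
whole-barley flour: 350 g × 7/2 ÷ 120 g/cup × 16 tbsp/cup ≈ 163 tbsp
plain yogurt: (1 cup + 12 tbsp = 1.75 cup) × 7/2 × 245 g/cup ≈ 1501 g
sour cream: (1 tbsp + 1 tsp = 4/3 tbsp) × 7/2 ÷ 16 tbsp/cup × 230 g/cup ≈ 67 g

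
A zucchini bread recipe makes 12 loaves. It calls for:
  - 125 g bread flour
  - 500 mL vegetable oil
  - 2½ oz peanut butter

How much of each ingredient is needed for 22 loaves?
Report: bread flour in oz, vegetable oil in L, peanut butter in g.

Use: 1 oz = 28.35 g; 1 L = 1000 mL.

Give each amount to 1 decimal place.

Scaling factor: 22/12 = 11/6.
bread flour: 125 g × 11/6 ÷ 28.35 g/oz ≈ 8.1 oz
vegetable oil: 500 mL × 11/6 ÷ 1000 mL/L ≈ 0.9 L
peanut butter: 2.5 oz × 11/6 × 28.35 g/oz ≈ 129.9 g

bread flour: 8.1 oz; vegetable oil: 0.9 L; peanut butter: 129.9 g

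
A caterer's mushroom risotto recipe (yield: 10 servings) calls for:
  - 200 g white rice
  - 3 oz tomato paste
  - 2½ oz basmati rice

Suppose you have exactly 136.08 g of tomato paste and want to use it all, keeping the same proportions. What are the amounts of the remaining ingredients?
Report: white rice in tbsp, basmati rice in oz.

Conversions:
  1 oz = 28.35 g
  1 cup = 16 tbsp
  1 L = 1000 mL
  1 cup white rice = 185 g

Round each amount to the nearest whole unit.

white rice: 28 tbsp; basmati rice: 4 oz

The original recipe has 85.05 g of tomato paste, so the scaling factor is 136.08 ÷ 85.05 = 8/5 = 1.6.
white rice: 200 g × 8/5 ÷ 185 g/cup × 16 tbsp/cup ≈ 28 tbsp
basmati rice: 2.5 oz × 8/5 = 4 oz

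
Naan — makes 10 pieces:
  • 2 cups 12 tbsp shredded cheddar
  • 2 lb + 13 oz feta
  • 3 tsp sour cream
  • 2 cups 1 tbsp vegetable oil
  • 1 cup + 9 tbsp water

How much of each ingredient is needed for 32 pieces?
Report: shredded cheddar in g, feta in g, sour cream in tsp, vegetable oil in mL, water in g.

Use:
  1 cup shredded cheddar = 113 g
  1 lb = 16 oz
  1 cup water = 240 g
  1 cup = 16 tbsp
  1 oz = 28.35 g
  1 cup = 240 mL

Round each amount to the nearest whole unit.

Scaling factor: 32/10 = 16/5 = 3.2.
shredded cheddar: (2 cup + 12 tbsp = 2.75 cup) × 16/5 × 113 g/cup ≈ 994 g
feta: (2 lb + 13 oz = 2.8125 lb) × 16/5 × 16 oz/lb × 28.35 g/oz ≈ 4082 g
sour cream: 3 tsp × 16/5 ≈ 10 tsp
vegetable oil: (2 cup + 1 tbsp = 2.0625 cup) × 16/5 × 240 mL/cup = 1584 mL
water: (1 cup + 9 tbsp = 1.5625 cup) × 16/5 × 240 g/cup = 1200 g

shredded cheddar: 994 g; feta: 4082 g; sour cream: 10 tsp; vegetable oil: 1584 mL; water: 1200 g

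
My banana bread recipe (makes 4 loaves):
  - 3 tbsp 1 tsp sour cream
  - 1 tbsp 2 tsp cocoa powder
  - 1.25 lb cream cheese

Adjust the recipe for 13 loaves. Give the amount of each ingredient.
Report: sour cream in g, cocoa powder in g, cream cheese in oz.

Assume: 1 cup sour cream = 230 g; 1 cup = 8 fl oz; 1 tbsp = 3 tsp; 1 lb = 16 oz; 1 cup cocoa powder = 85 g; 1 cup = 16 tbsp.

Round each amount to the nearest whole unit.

sour cream: 156 g; cocoa powder: 29 g; cream cheese: 65 oz

Scaling factor: 13/4 = 3.25.
sour cream: (3 tbsp + 1 tsp = 10/3 tbsp) × 13/4 ÷ 16 tbsp/cup × 230 g/cup ≈ 156 g
cocoa powder: (1 tbsp + 2 tsp = 5/3 tbsp) × 13/4 ÷ 16 tbsp/cup × 85 g/cup ≈ 29 g
cream cheese: 1.25 lb × 13/4 × 16 oz/lb = 65 oz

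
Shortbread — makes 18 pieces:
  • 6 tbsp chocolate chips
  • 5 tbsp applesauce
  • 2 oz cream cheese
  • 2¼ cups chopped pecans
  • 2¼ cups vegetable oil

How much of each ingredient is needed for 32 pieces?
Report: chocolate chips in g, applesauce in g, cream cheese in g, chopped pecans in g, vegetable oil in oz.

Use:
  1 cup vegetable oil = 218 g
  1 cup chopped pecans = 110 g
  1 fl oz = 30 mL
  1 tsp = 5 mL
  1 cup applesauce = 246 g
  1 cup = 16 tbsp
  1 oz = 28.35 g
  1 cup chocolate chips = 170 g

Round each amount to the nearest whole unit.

Scaling factor: 32/18 = 16/9.
chocolate chips: 6 tbsp × 16/9 ÷ 16 tbsp/cup × 170 g/cup ≈ 113 g
applesauce: 5 tbsp × 16/9 ÷ 16 tbsp/cup × 246 g/cup ≈ 137 g
cream cheese: 2 oz × 16/9 × 28.35 g/oz ≈ 101 g
chopped pecans: 2.25 cup × 16/9 × 110 g/cup = 440 g
vegetable oil: 2.25 cup × 16/9 × 218 g/cup ÷ 28.35 g/oz ≈ 31 oz

chocolate chips: 113 g; applesauce: 137 g; cream cheese: 101 g; chopped pecans: 440 g; vegetable oil: 31 oz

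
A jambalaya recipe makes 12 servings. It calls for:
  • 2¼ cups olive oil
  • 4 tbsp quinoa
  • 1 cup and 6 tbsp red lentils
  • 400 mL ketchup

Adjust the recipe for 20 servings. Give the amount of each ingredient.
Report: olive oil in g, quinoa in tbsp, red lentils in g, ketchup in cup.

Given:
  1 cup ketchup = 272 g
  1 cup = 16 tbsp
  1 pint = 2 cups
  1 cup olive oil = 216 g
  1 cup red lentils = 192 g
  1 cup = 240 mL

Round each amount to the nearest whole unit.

olive oil: 810 g; quinoa: 7 tbsp; red lentils: 440 g; ketchup: 3 cup

Scaling factor: 20/12 = 5/3.
olive oil: 2.25 cup × 5/3 × 216 g/cup = 810 g
quinoa: 4 tbsp × 5/3 ≈ 7 tbsp
red lentils: (1 cup + 6 tbsp = 1.375 cup) × 5/3 × 192 g/cup = 440 g
ketchup: 400 mL × 5/3 ÷ 240 mL/cup ≈ 3 cup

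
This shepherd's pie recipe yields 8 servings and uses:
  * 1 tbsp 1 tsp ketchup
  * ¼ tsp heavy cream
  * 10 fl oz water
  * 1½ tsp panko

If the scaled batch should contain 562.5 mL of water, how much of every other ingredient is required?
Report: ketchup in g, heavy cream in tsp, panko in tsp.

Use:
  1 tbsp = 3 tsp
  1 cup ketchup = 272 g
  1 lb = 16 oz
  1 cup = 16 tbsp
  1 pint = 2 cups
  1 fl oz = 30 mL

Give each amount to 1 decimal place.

The original recipe has 300 mL of water, so the scaling factor is 562.5 ÷ 300 = 15/8 = 1.875.
ketchup: (1 tbsp + 1 tsp = 4/3 tbsp) × 15/8 ÷ 16 tbsp/cup × 272 g/cup = 42.5 g
heavy cream: 0.25 tsp × 15/8 ≈ 0.5 tsp
panko: 1.5 tsp × 15/8 ≈ 2.8 tsp

ketchup: 42.5 g; heavy cream: 0.5 tsp; panko: 2.8 tsp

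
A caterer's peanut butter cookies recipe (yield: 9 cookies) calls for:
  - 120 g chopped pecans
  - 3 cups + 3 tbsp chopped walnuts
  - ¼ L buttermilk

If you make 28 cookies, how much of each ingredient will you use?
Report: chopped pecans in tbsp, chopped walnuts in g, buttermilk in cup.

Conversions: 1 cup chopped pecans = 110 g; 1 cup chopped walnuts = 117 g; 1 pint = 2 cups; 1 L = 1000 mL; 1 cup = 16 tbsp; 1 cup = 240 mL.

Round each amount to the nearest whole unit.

chopped pecans: 54 tbsp; chopped walnuts: 1160 g; buttermilk: 3 cup

Scaling factor: 28/9.
chopped pecans: 120 g × 28/9 ÷ 110 g/cup × 16 tbsp/cup ≈ 54 tbsp
chopped walnuts: (3 cup + 3 tbsp = 3.1875 cup) × 28/9 × 117 g/cup ≈ 1160 g
buttermilk: 0.25 L × 28/9 × 1000 mL/L ÷ 240 mL/cup ≈ 3 cup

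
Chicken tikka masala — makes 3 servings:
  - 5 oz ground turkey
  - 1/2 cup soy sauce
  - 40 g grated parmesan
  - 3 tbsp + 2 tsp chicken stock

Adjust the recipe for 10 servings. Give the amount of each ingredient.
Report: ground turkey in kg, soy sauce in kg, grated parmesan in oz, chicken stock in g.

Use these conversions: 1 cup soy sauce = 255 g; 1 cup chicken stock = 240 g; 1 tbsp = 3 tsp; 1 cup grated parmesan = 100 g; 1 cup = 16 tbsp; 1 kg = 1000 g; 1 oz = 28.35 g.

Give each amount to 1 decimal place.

Scaling factor: 10/3.
ground turkey: 5 oz × 10/3 × 28.35 g/oz ÷ 1000 g/kg ≈ 0.5 kg
soy sauce: 0.5 cup × 10/3 × 255 g/cup ÷ 1000 g/kg ≈ 0.4 kg
grated parmesan: 40 g × 10/3 ÷ 28.35 g/oz ≈ 4.7 oz
chicken stock: (3 tbsp + 2 tsp = 11/3 tbsp) × 10/3 ÷ 16 tbsp/cup × 240 g/cup ≈ 183.3 g

ground turkey: 0.5 kg; soy sauce: 0.4 kg; grated parmesan: 4.7 oz; chicken stock: 183.3 g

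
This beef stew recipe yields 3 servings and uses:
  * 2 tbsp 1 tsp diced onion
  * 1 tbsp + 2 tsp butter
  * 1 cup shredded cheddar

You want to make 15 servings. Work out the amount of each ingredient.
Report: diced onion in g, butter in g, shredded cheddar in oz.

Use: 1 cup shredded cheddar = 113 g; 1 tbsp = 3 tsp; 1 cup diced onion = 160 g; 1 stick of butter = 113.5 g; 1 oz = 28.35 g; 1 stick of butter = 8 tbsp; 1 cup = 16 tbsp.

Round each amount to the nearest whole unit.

diced onion: 117 g; butter: 118 g; shredded cheddar: 20 oz

Scaling factor: 15/3 = 5.
diced onion: (2 tbsp + 1 tsp = 7/3 tbsp) × 5 ÷ 16 tbsp/cup × 160 g/cup ≈ 117 g
butter: (1 tbsp + 2 tsp = 5/3 tbsp) × 5 ÷ 8 tbsp/stick × 113.5 g/stick ≈ 118 g
shredded cheddar: 1 cup × 5 × 113 g/cup ÷ 28.35 g/oz ≈ 20 oz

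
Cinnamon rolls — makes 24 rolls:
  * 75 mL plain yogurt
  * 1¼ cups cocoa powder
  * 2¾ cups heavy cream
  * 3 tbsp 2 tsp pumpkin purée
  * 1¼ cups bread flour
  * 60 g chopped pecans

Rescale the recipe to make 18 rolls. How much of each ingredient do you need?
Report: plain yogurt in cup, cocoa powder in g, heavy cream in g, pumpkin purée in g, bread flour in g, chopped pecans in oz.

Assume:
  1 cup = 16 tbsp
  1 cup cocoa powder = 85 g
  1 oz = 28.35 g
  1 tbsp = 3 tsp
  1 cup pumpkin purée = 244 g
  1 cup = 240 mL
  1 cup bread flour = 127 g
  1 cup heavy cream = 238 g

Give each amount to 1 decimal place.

Scaling factor: 18/24 = 3/4 = 0.75.
plain yogurt: 75 mL × 3/4 ÷ 240 mL/cup ≈ 0.2 cup
cocoa powder: 1.25 cup × 3/4 × 85 g/cup ≈ 79.7 g
heavy cream: 2.75 cup × 3/4 × 238 g/cup ≈ 490.9 g
pumpkin purée: (3 tbsp + 2 tsp = 11/3 tbsp) × 3/4 ÷ 16 tbsp/cup × 244 g/cup ≈ 41.9 g
bread flour: 1.25 cup × 3/4 × 127 g/cup ≈ 119.1 g
chopped pecans: 60 g × 3/4 ÷ 28.35 g/oz ≈ 1.6 oz

plain yogurt: 0.2 cup; cocoa powder: 79.7 g; heavy cream: 490.9 g; pumpkin purée: 41.9 g; bread flour: 119.1 g; chopped pecans: 1.6 oz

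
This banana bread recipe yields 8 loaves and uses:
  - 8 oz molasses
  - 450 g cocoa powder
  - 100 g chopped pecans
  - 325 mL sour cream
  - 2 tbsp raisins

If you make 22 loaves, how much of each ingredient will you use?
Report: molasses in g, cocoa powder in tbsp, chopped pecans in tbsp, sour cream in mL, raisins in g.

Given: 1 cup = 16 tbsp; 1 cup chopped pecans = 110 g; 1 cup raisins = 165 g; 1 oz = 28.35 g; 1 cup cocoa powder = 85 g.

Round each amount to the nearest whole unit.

molasses: 624 g; cocoa powder: 233 tbsp; chopped pecans: 40 tbsp; sour cream: 894 mL; raisins: 57 g

Scaling factor: 22/8 = 11/4 = 2.75.
molasses: 8 oz × 11/4 × 28.35 g/oz ≈ 624 g
cocoa powder: 450 g × 11/4 ÷ 85 g/cup × 16 tbsp/cup ≈ 233 tbsp
chopped pecans: 100 g × 11/4 ÷ 110 g/cup × 16 tbsp/cup = 40 tbsp
sour cream: 325 mL × 11/4 ≈ 894 mL
raisins: 2 tbsp × 11/4 ÷ 16 tbsp/cup × 165 g/cup ≈ 57 g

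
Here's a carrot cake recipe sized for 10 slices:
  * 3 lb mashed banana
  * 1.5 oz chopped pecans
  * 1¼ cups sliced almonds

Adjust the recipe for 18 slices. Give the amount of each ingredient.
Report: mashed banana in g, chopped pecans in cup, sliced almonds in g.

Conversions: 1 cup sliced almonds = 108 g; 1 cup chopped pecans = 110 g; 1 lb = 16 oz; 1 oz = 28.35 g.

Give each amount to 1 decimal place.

mashed banana: 2449.4 g; chopped pecans: 0.7 cup; sliced almonds: 243.0 g

Scaling factor: 18/10 = 9/5 = 1.8.
mashed banana: 3 lb × 9/5 × 16 oz/lb × 28.35 g/oz ≈ 2449.4 g
chopped pecans: 1.5 oz × 9/5 × 28.35 g/oz ÷ 110 g/cup ≈ 0.7 cup
sliced almonds: 1.25 cup × 9/5 × 108 g/cup = 243.0 g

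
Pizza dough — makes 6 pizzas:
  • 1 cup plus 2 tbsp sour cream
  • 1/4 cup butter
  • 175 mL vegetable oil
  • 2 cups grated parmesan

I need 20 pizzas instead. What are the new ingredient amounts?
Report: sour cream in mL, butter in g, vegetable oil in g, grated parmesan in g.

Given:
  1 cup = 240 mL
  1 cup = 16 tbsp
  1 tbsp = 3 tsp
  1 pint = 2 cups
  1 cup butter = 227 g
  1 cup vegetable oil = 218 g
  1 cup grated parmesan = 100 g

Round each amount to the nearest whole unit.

sour cream: 900 mL; butter: 189 g; vegetable oil: 530 g; grated parmesan: 667 g

Scaling factor: 20/6 = 10/3.
sour cream: (1 cup + 2 tbsp = 1.125 cup) × 10/3 × 240 mL/cup = 900 mL
butter: 0.25 cup × 10/3 × 227 g/cup ≈ 189 g
vegetable oil: 175 mL × 10/3 ÷ 240 mL/cup × 218 g/cup ≈ 530 g
grated parmesan: 2 cup × 10/3 × 100 g/cup ≈ 667 g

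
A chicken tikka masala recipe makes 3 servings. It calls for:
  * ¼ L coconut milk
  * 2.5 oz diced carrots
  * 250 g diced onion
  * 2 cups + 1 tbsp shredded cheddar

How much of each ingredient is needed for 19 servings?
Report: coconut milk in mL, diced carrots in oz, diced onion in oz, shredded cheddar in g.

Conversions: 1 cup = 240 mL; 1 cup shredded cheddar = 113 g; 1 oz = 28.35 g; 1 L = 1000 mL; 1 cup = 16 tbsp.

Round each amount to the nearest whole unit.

Scaling factor: 19/3.
coconut milk: 0.25 L × 19/3 × 1000 mL/L ≈ 1583 mL
diced carrots: 2.5 oz × 19/3 ≈ 16 oz
diced onion: 250 g × 19/3 ÷ 28.35 g/oz ≈ 56 oz
shredded cheddar: (2 cup + 1 tbsp = 2.0625 cup) × 19/3 × 113 g/cup ≈ 1476 g

coconut milk: 1583 mL; diced carrots: 16 oz; diced onion: 56 oz; shredded cheddar: 1476 g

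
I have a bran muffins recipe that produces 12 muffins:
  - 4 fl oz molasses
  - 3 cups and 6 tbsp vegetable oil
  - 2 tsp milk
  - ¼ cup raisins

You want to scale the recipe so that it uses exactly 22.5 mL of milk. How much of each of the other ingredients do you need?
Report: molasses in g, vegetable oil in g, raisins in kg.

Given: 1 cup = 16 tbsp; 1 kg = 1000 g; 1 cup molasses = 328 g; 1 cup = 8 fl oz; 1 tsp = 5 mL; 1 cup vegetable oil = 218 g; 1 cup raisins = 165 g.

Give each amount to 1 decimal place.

The original recipe has 10 mL of milk, so the scaling factor is 22.5 ÷ 10 = 9/4 = 2.25.
molasses: 4 fl oz × 9/4 ÷ 8 fl oz/cup × 328 g/cup = 369.0 g
vegetable oil: (3 cup + 6 tbsp = 3.375 cup) × 9/4 × 218 g/cup ≈ 1655.4 g
raisins: 0.25 cup × 9/4 × 165 g/cup ÷ 1000 g/kg ≈ 0.1 kg

molasses: 369.0 g; vegetable oil: 1655.4 g; raisins: 0.1 kg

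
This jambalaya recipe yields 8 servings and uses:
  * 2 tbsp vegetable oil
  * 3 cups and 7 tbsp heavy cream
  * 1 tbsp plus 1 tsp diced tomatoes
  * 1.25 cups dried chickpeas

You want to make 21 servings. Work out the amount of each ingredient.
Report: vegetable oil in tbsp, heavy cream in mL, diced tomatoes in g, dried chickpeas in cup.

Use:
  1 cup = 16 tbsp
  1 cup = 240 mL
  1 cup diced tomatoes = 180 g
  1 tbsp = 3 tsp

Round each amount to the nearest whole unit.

Scaling factor: 21/8 = 2.625.
vegetable oil: 2 tbsp × 21/8 ≈ 5 tbsp
heavy cream: (3 cup + 7 tbsp = 3.4375 cup) × 21/8 × 240 mL/cup ≈ 2166 mL
diced tomatoes: (1 tbsp + 1 tsp = 4/3 tbsp) × 21/8 ÷ 16 tbsp/cup × 180 g/cup ≈ 39 g
dried chickpeas: 1.25 cup × 21/8 ≈ 3 cup

vegetable oil: 5 tbsp; heavy cream: 2166 mL; diced tomatoes: 39 g; dried chickpeas: 3 cup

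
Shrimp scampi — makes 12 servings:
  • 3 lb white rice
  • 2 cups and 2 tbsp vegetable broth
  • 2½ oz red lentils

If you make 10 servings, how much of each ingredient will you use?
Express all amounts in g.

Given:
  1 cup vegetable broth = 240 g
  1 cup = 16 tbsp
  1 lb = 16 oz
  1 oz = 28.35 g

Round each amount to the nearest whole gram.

Scaling factor: 10/12 = 5/6.
white rice: 3 lb × 5/6 × 16 oz/lb × 28.35 g/oz = 1134 g
vegetable broth: (2 cup + 2 tbsp = 2.125 cup) × 5/6 × 240 g/cup = 425 g
red lentils: 2.5 oz × 5/6 × 28.35 g/oz ≈ 59 g

white rice: 1134 g; vegetable broth: 425 g; red lentils: 59 g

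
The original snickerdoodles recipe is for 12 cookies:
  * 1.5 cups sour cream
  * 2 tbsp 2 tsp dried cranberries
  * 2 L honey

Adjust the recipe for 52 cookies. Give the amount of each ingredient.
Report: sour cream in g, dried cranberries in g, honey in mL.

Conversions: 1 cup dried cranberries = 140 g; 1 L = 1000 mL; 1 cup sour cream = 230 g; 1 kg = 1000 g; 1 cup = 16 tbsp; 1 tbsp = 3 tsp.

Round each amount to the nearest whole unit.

sour cream: 1495 g; dried cranberries: 101 g; honey: 8667 mL

Scaling factor: 52/12 = 13/3.
sour cream: 1.5 cup × 13/3 × 230 g/cup = 1495 g
dried cranberries: (2 tbsp + 2 tsp = 8/3 tbsp) × 13/3 ÷ 16 tbsp/cup × 140 g/cup ≈ 101 g
honey: 2 L × 13/3 × 1000 mL/L ≈ 8667 mL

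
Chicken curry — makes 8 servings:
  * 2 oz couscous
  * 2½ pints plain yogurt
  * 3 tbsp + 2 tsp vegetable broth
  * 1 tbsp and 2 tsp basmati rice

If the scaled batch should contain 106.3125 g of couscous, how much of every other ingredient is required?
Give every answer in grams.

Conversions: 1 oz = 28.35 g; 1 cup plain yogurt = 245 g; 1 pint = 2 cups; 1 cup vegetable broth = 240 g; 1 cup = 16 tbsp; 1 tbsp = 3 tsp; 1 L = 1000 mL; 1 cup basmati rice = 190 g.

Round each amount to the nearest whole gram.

plain yogurt: 2297 g; vegetable broth: 103 g; basmati rice: 37 g

The original recipe has 56.7 g of couscous, so the scaling factor is 106.3125 ÷ 56.7 = 15/8 = 1.875.
plain yogurt: 2.5 pint × 15/8 × 2 cup/pint × 245 g/cup ≈ 2297 g
vegetable broth: (3 tbsp + 2 tsp = 11/3 tbsp) × 15/8 ÷ 16 tbsp/cup × 240 g/cup ≈ 103 g
basmati rice: (1 tbsp + 2 tsp = 5/3 tbsp) × 15/8 ÷ 16 tbsp/cup × 190 g/cup ≈ 37 g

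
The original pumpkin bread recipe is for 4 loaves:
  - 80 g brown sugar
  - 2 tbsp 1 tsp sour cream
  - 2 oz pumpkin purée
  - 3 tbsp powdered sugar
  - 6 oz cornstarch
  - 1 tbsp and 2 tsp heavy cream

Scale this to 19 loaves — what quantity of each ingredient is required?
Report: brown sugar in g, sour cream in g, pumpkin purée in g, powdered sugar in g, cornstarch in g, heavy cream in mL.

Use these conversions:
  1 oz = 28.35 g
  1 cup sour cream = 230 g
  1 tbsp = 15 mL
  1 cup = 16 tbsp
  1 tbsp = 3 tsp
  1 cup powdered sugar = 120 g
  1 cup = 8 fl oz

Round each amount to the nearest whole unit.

brown sugar: 380 g; sour cream: 159 g; pumpkin purée: 269 g; powdered sugar: 107 g; cornstarch: 808 g; heavy cream: 119 mL

Scaling factor: 19/4 = 4.75.
brown sugar: 80 g × 19/4 = 380 g
sour cream: (2 tbsp + 1 tsp = 7/3 tbsp) × 19/4 ÷ 16 tbsp/cup × 230 g/cup ≈ 159 g
pumpkin purée: 2 oz × 19/4 × 28.35 g/oz ≈ 269 g
powdered sugar: 3 tbsp × 19/4 ÷ 16 tbsp/cup × 120 g/cup ≈ 107 g
cornstarch: 6 oz × 19/4 × 28.35 g/oz ≈ 808 g
heavy cream: (1 tbsp + 2 tsp = 5/3 tbsp) × 19/4 × 15 mL/tbsp ≈ 119 mL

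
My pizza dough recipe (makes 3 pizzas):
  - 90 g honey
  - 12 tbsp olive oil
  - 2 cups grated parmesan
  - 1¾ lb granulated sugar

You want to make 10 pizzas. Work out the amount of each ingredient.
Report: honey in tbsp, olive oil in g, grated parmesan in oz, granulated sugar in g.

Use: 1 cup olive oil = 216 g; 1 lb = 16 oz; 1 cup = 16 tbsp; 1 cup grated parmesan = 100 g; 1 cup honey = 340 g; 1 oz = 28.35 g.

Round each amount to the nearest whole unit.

honey: 14 tbsp; olive oil: 540 g; grated parmesan: 24 oz; granulated sugar: 2646 g

Scaling factor: 10/3.
honey: 90 g × 10/3 ÷ 340 g/cup × 16 tbsp/cup ≈ 14 tbsp
olive oil: 12 tbsp × 10/3 ÷ 16 tbsp/cup × 216 g/cup = 540 g
grated parmesan: 2 cup × 10/3 × 100 g/cup ÷ 28.35 g/oz ≈ 24 oz
granulated sugar: 1.75 lb × 10/3 × 16 oz/lb × 28.35 g/oz = 2646 g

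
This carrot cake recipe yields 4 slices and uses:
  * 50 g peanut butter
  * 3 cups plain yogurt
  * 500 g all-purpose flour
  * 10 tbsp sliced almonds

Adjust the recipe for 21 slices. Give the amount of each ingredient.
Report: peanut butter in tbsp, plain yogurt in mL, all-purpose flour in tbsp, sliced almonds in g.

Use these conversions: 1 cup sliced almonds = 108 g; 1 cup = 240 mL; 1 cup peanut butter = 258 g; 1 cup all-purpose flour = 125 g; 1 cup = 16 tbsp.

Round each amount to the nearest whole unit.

peanut butter: 16 tbsp; plain yogurt: 3780 mL; all-purpose flour: 336 tbsp; sliced almonds: 354 g

Scaling factor: 21/4 = 5.25.
peanut butter: 50 g × 21/4 ÷ 258 g/cup × 16 tbsp/cup ≈ 16 tbsp
plain yogurt: 3 cup × 21/4 × 240 mL/cup = 3780 mL
all-purpose flour: 500 g × 21/4 ÷ 125 g/cup × 16 tbsp/cup = 336 tbsp
sliced almonds: 10 tbsp × 21/4 ÷ 16 tbsp/cup × 108 g/cup ≈ 354 g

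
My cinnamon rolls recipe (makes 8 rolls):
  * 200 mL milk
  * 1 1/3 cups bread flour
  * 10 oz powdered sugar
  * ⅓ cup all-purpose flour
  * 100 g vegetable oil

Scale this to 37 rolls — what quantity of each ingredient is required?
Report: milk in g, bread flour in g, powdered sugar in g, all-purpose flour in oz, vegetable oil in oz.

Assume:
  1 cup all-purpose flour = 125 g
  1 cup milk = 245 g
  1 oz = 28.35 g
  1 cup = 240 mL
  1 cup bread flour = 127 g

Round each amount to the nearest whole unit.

milk: 944 g; bread flour: 783 g; powdered sugar: 1311 g; all-purpose flour: 7 oz; vegetable oil: 16 oz

Scaling factor: 37/8 = 4.625.
milk: 200 mL × 37/8 ÷ 240 mL/cup × 245 g/cup ≈ 944 g
bread flour: 4/3 cup × 37/8 × 127 g/cup ≈ 783 g
powdered sugar: 10 oz × 37/8 × 28.35 g/oz ≈ 1311 g
all-purpose flour: 1/3 cup × 37/8 × 125 g/cup ÷ 28.35 g/oz ≈ 7 oz
vegetable oil: 100 g × 37/8 ÷ 28.35 g/oz ≈ 16 oz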